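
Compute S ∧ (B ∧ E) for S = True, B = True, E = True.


S = True, B = True, E = True
Step 1: B ∧ E = True AND True = True
Step 2: S ∧ True = True AND True = True
AND is true only when ALL operands are true.

True


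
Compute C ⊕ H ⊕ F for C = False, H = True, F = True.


C = False, H = True, F = True
Step 1: C ⊕ H = False XOR True = True
Step 2: True ⊕ F = True XOR True = False
XOR is true when an odd number of operands are true.

False


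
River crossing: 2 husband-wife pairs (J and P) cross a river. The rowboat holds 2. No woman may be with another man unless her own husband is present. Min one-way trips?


Label couples J and P.
1. WJ+WP → (far: WJ,WP; near: HJ,HP)
2. WJ ←   (far: WP; near: HJ,HP,WJ)
3. HJ+HP → (far: HJ,HP,WP; near: WJ)
4. HJ ←   (far: HP,WP; near: HJ,WJ)  — HJ returns, since WJ is alone on near bank
5. HJ+WJ → (far: all four; near: empty)
Every state respects the constraint.
Minimum trips = 5

5


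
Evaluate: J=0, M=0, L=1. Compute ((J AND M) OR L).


J AND M = 0&0 = 0
0 OR 1 = 1

1


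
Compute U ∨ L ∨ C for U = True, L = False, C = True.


U = True, L = False, C = True
Step 1: U ∨ L = True OR False = True
Step 2: True ∨ C = True OR True = True
OR is true when at least one operand is true.

True


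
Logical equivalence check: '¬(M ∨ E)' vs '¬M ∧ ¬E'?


Expression 1: ¬(M ∨ E)
Expression 2: ¬M ∧ ¬E
Truth table (M E | Expr1 Expr2):
  T T |   F     F
  T F |   F     F
  F T |   F     F
  F F |   T     T
All 4 rows agree, so the expressions are logically equivalent.

Yes


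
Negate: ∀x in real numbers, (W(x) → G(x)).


Original: ∀x (W(x) → G(x))
Rule: ¬∀→∃, ¬∃→∀, negate predicate.
Negation: ∃x (W(x) ∧ ¬G(x))

∃x (W(x) ∧ ¬G(x))


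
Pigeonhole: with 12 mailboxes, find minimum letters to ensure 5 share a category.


Pigeonhole: to guarantee k in one of n categories, need (k-1)×n + 1.
k = 5, n = 12
Minimum = (5-1) × 12 + 1 = 4 × 12 + 1

49


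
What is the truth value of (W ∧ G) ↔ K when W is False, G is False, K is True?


W = False, G = False, K = True
Step 1: W ∧ G = False AND False = False
Step 2: (False) ↔ K: true when both sides have same truth value.
Result: False ↔ True = False

False


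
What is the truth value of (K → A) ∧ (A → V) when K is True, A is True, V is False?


K = True, A = True, V = False
Step 1: K → A is false only when K=True and A=False. Result: True
Step 2: A → V is false only when A=True and V=False. Result: False
Step 3: True ∧ False = False

False


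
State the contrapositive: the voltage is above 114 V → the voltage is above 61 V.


Original: If the voltage is above 114 V, then the voltage is above 61 V
Contrapositive: If ¬Q, then ¬P
Negate Q: not (the voltage is above 61 V)
Negate P: not (the voltage is above 114 V)

If not (the voltage is above 61 V), then not (the voltage is above 114 V).


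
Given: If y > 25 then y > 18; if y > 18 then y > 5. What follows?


Hypothetical syllogism: P → Q, Q → R ⊢ P → R
Premise 1: y > 25 → y > 18
Premise 2: y > 18 → y > 5
Chain the implications: the middle term (y > 18) links the two.
Conclusion: If y > 25, then y > 5.

If y > 25, then y > 5.


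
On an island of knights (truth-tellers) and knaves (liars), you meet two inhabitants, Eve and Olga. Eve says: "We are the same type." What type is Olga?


Eve says: "We are the same type."
Case 1: Eve is a Knight (truth-teller)
  Statement is true → they ARE the same → Olga is also a Knight
Case 2: Eve is a Knave (liar)
  Statement is false → they are NOT the same → Olga is a Knight
In both cases, Olga is a Knight.

Knight


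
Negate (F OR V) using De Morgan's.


De Morgan's law: ¬(P ∨ Q) ≡ ¬P ∧ ¬Q
¬(F ∨ V) = ¬F ∧ ¬V

¬F ∧ ¬V


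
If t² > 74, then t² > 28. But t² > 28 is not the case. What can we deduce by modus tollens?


Modus tollens: P → Q, ¬Q ⊢ ¬P
P: t² > 74
Q: t² > 28
We have P → Q and Q is false.
By modus tollens, P must be false.

It is not the case that t² > 74


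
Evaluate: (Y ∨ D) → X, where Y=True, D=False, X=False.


Y = True, D = False, X = False
Expression: (Y ∨ D) → X
Step 1: Y ∨ D = True OR False = True
Step 2: (True) → X = True → False (false only if antecedent True and consequent False) = False

False


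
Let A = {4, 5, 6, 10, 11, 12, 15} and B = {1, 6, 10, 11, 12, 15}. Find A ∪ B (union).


A = {4, 5, 6, 10, 11, 12, 15}
B = {1, 6, 10, 11, 12, 15}
Operation: union
All elements combined: 1, 4, 5, 6, 10, 11, 12, 15

{1, 4, 5, 6, 10, 11, 12, 15}


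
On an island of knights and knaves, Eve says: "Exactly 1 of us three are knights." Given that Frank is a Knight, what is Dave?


Eve claims exactly 1 knights among Eve, Frank, Dave.
Given: Frank is a Knight.

Case 1: Eve is a Knight (tells truth)
  Then exactly 1 of the three are knights.
  Counting Eve, Frank: 2 knight(s) so far. Need -1 more → impossible.
Case 2: Eve is a Knave (lies)
  Then the count is NOT 1.
  If Dave = Knave, count = 1 = 1 → claim would be true, contradicts lie.
  If Dave = Knight, count = 2 ≠ 1 → lie confirmed ✓

Dave is a Knight.

Knight


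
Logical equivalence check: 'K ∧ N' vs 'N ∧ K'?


Expression 1: K ∧ N
Expression 2: N ∧ K
Truth table (K N | Expr1 Expr2):
  T T |   T     T
  T F |   F     F
  F T |   F     F
  F F |   F     F
All 4 rows agree, so the expressions are logically equivalent.

Yes


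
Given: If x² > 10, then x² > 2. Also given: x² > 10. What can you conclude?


Modus ponens: P → Q, P ⊢ Q
P: x² > 10
Q: x² > 2
We have P → Q and P is true.
By modus ponens, Q must be true.

x² > 2


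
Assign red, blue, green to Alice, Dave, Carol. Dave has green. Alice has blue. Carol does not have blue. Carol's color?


From clues:
  Dave → green
  Alice → blue
By elimination, Carol gets the remaining.

red


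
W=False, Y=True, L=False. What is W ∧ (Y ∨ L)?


W = False, Y = True, L = False
Expression: W ∧ (Y ∨ L)
Step 1: Y ∨ L = True OR False = True
Step 2: W ∧ (True) = False AND True = False

False


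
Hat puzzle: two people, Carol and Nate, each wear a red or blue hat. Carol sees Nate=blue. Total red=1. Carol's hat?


Total red = 1, Nate = blue
Red accounted for: 0
Remaining for Carol: 1
Carol's hat is red.

red


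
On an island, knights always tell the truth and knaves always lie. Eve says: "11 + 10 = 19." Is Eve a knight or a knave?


Statement: "11 + 10 = 19."
Actual: 11 + 10 = 21
Claimed: 19
Statement is FALSE → Eve lies → Knave

Knave


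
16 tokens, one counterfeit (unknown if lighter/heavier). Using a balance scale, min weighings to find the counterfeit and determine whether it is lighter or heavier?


Let n = 16. 32 possibilities (n tokens × lighter/heavier); each weighing has 3 outcomes.
Bound for k weighings: say the first weighing puts j tokens on each pan. If it tips, the 2j weighed tokens remain suspects (each with a known direction) and k-1 weighings give 3^(k-1) outcomes; 3^(k-1) is odd, so 2j ≤ 3^(k-1) - 1. If it balances, the n - 2j unweighed tokens remain with direction unknown: 2(n - 2j) ≤ 3^(k-1) - 1 by the same parity argument. Adding, n ≤ (3^(k-1) - 1) + (3^(k-1) - 1)/2 = (3^k - 3)/2, and the classical three-group strategy achieves this (3 tokens in 2 weighings, 12 in 3, 39 in 4, 120 in 5).
So we need the smallest k with (3^k - 3)/2 ≥ 16.
k = 3: (3^3 - 3)/2 = 12 < 16 ✗
k = 4: (3^4 - 3)/2 = 39 ≥ 16 ✓

4


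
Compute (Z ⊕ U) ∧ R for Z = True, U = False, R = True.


Z = True, U = False, R = True
Step 1: Z ⊕ U = True XOR False = True
Step 2: True ∧ R = True AND True = True
XOR true when exactly one of Z,U is true; then AND with R.

True


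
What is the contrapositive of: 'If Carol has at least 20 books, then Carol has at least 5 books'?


Original: If Carol has at least 20 books, then Carol has at least 5 books
Contrapositive: If ¬Q, then ¬P
Negate Q: not (Carol has at least 5 books)
Negate P: not (Carol has at least 20 books)

If not (Carol has at least 5 books), then not (Carol has at least 20 books).


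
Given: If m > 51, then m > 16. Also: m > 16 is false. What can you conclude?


Modus tollens: P → Q, ¬Q ⊢ ¬P
P: m > 51
Q: m > 16
We have P → Q and Q is false.
By modus tollens, P must be false.

It is not the case that m > 51


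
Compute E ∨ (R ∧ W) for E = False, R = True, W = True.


E = False, R = True, W = True
Step 1: R ∧ W = True AND True = True
Step 2: E ∨ True = False OR True = True
AND evaluated first (higher precedence); then OR applied.

True


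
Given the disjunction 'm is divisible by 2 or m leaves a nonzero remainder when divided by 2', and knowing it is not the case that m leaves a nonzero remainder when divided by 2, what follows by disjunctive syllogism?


Disjunctive syllogism: P ∨ Q, ¬P ⊢ Q
Disjunction: m is divisible by 2 ∨ m leaves a nonzero remainder when divided by 2
We know it is not the case that m leaves a nonzero remainder when divided by 2.
By disjunctive syllogism, the other disjunct must be true.

m is divisible by 2


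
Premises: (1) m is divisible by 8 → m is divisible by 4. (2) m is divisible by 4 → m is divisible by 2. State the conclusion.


Hypothetical syllogism: P → Q, Q → R ⊢ P → R
Premise 1: m is divisible by 8 → m is divisible by 4
Premise 2: m is divisible by 4 → m is divisible by 2
Chain the implications: the middle term (m is divisible by 4) links the two.
Conclusion: If m is divisible by 8, then m is divisible by 2.

If m is divisible by 8, then m is divisible by 2.


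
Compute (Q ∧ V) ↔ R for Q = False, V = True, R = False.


Q = False, V = True, R = False
Step 1: Q ∧ V = False AND True = False
Step 2: (False) ↔ R: true when both sides have same truth value.
Result: False ↔ False = True

True


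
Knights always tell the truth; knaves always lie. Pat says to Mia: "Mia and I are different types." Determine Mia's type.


Pat says: "Mia and I are different types."
Case 1: Pat is a Knight (truth-teller)
  Statement is true → they ARE different → Mia is a Knave
Case 2: Pat is a Knave (liar)
  Statement is false → they are NOT different → Mia is a Knave
In both cases, Mia is a Knave.

Knave


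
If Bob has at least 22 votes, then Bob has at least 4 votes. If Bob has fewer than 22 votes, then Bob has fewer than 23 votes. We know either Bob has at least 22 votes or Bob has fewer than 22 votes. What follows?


Constructive dilemma: (P → Q) ∧ (R → S), P ∨ R ⊢ Q ∨ S
Premise 1: Bob has at least 22 votes → Bob has at least 4 votes
Premise 2: Bob has fewer than 22 votes → Bob has fewer than 23 votes
Premise 3: Bob has at least 22 votes ∨ Bob has fewer than 22 votes
Case 1: Assuming Bob has at least 22 votes, then by Premise 1, Bob has at least 4 votes.
Case 2: Assuming Bob has fewer than 22 votes, then by Premise 2, Bob has fewer than 23 votes.
Since one of Bob has at least 22 votes or Bob has fewer than 22 votes must hold, we get Bob has at least 4 votes or Bob has fewer than 23 votes.

Bob has at least 4 votes or Bob has fewer than 23 votes.


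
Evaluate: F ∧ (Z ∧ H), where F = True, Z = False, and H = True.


F = True, Z = False, H = True
Step 1: Z ∧ H = False AND True = False
Step 2: F ∧ False = True AND False = False
AND is true only when ALL operands are true.

False


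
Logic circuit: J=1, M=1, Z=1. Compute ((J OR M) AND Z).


J OR M = 1|1 = 1
1 AND 1 = 1

1


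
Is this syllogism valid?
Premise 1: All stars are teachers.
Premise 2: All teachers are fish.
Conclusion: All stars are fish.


Premise 1: All stars are teachers.
Premise 2: All teachers are fish.
Conclusion: All stars are fish.
Barbara syllogism (AAA-1): All A are B, All B are C → All A are C.
Middle term (teachers) distributed in premise 2.

Valid


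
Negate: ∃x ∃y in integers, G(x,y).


Original: ∃x ∃y G(x,y)
Rule: ¬∀→∃, ¬∃→∀, negate predicate.
Negation: ∀x ∀y ¬G(x,y)

∀x ∀y ¬G(x,y)


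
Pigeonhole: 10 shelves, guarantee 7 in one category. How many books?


Pigeonhole: to guarantee k in one of n categories, need (k-1)×n + 1.
k = 7, n = 10
Minimum = (7-1) × 10 + 1 = 6 × 10 + 1

61


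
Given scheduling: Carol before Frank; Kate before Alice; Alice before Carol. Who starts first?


Constraints: Carol before Frank; Kate before Alice; Alice before Carol
The first task can have nothing scheduled before it, so it must never appear on the right of a 'before'.
Tasks appearing after some 'before': Frank, Alice, Carol.
The only task not in that list is Kate → it is first.

Kate


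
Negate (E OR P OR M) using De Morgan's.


De Morgan's law: ¬(P ∨ Q ∨ R) ≡ ¬P ∧ ¬Q ∧ ¬R
¬(E ∨ P ∨ M) = ¬E ∧ ¬P ∧ ¬M

¬E ∧ ¬P ∧ ¬M


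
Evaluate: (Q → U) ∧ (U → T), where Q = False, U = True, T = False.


Q = False, U = True, T = False
Step 1: Q → U is false only when Q=True and U=False. Result: True
Step 2: U → T is false only when U=True and T=False. Result: False
Step 3: True ∧ False = False

False


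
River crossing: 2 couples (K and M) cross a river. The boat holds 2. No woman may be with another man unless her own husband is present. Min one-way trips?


Label couples K and M.
1. WK+WM → (far: WK,WM; near: HK,HM)
2. WK ←   (far: WM; near: HK,HM,WK)
3. HK+HM → (far: HK,HM,WM; near: WK)
4. HK ←   (far: HM,WM; near: HK,WK)  — HK returns, since WK is alone on near bank
5. HK+WK → (far: all four; near: empty)
Every state respects the constraint.
Minimum trips = 5

5


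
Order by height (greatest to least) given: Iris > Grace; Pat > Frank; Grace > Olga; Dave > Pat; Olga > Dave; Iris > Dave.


Constraints: Iris > Grace; Pat > Frank; Grace > Olga; Dave > Pat; Olga > Dave; Iris > Dave
Method: at each step, the next-highest is the one remaining person who never appears on the smaller side of a constraint between remaining people.
  Step 1: remaining {Olga, Iris, Dave, Pat, Grace, Frank}; on the smaller side: {Olga, Dave, Pat, Grace, Frank} → Iris is next (Iris > Grace; Iris > Dave).
  Step 2: remaining {Olga, Dave, Pat, Grace, Frank}; on the smaller side: {Olga, Dave, Pat, Frank} → Grace is next (Grace > Olga).
  Step 3: remaining {Olga, Dave, Pat, Frank}; on the smaller side: {Dave, Pat, Frank} → Olga is next (Olga > Dave).
  Step 4: remaining {Dave, Pat, Frank}; on the smaller side: {Pat, Frank} → Dave is next (Dave > Pat).
  Step 5: remaining {Pat, Frank}; on the smaller side: {Frank} → Pat is next (Pat > Frank).
  Step 6: only Frank remains → lowest.
Final ranking (highest to lowest):

Iris > Grace > Olga > Dave > Pat > Frank


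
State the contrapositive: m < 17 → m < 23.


Original: If m < 17, then m < 23
Contrapositive: If ¬Q, then ¬P
Negate Q: not (m < 23)
Negate P: not (m < 17)

If not (m < 23), then not (m < 17).


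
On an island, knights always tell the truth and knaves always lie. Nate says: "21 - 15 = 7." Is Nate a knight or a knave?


Statement: "21 - 15 = 7."
Actual: 21 - 15 = 6
Claimed: 7
Statement is FALSE → Nate lies → Knave

Knave


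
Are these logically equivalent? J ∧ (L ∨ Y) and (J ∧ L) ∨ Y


Expression 1: J ∧ (L ∨ Y)
Expression 2: (J ∧ L) ∨ Y
Truth table (J L Y | Expr1 Expr2):
  T T T |   T     T
  T T F |   T     T
  T F T |   T     T
  T F F |   F     F
  F T T |   F     T   ← differ
  F T F |   F     F
  F F T |   F     T   ← differ
  F F F |   F     F
Counterexample: J=F, L=T, Y=T gives Expr1 = F but Expr2 = T, so the expressions are NOT logically equivalent.

No


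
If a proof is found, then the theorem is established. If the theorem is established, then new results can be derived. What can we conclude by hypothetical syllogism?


Hypothetical syllogism: P → Q, Q → R ⊢ P → R
Premise 1: a proof is found → the theorem is established
Premise 2: the theorem is established → new results can be derived
Chain the implications: the middle term (the theorem is established) links the two.
Conclusion: If a proof is found, then new results can be derived.

If a proof is found, then new results can be derived.


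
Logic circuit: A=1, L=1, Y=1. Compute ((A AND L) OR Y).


A AND L = 1&1 = 1
1 OR 1 = 1

1


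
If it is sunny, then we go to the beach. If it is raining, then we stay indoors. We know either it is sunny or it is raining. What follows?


Constructive dilemma: (P → Q) ∧ (R → S), P ∨ R ⊢ Q ∨ S
Premise 1: it is sunny → we go to the beach
Premise 2: it is raining → we stay indoors
Premise 3: it is sunny ∨ it is raining
Case 1: Assuming it is sunny, then by Premise 1, we go to the beach.
Case 2: Assuming it is raining, then by Premise 2, we stay indoors.
Since one of it is sunny or it is raining must hold, we get we go to the beach or we stay indoors.

We go to the beach or we stay indoors.


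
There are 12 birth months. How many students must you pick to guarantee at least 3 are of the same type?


Pigeonhole: to guarantee k in one of n categories, need (k-1)×n + 1.
k = 3, n = 12
Minimum = (3-1) × 12 + 1 = 2 × 12 + 1

25


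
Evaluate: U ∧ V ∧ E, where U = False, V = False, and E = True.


U = False, V = False, E = True
Step 1: U ∧ V = False AND False = False
Step 2: (False) ∧ E = (False) AND True = False
AND is true only when ALL operands are true.

False


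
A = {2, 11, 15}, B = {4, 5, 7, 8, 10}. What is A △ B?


A = {2, 11, 15}
B = {4, 5, 7, 8, 10}
Operation: symmetric difference
In A only: [2, 11, 15], in B only: [4, 5, 7, 8, 10]

{2, 4, 5, 7, 8, 10, 11, 15}


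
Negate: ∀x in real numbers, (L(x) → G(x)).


Original: ∀x (L(x) → G(x))
Rule: ¬∀→∃, ¬∃→∀, negate predicate.
Negation: ∃x (L(x) ∧ ¬G(x))

∃x (L(x) ∧ ¬G(x))


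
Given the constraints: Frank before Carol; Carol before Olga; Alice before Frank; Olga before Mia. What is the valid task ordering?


Constraints: Frank before Carol; Carol before Olga; Alice before Frank; Olga before Mia
Method: repeatedly schedule the remaining task that has no remaining task required before it.
  Step 1: remaining {Frank, Mia, Olga, Carol, Alice}; every task except Alice still has a predecessor pending → schedule Alice.
  Step 2: remaining {Frank, Mia, Olga, Carol}; every task except Frank still has a predecessor pending → schedule Frank.
  Step 3: remaining {Mia, Olga, Carol}; every task except Carol still has a predecessor pending → schedule Carol.
  Step 4: remaining {Mia, Olga}; every task except Olga still has a predecessor pending → schedule Olga.
  Step 5: only Mia remains → schedule Mia.
Resulting order:

Alice → Frank → Carol → Olga → Mia


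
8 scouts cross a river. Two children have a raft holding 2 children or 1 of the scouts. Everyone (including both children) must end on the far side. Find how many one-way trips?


Per crossing of one of the scouts: children→, one←, one of the scouts→, one← = 4 trips
8 × 4 = 32, + 1 final children→ = 33
Minimum trips = 33

33


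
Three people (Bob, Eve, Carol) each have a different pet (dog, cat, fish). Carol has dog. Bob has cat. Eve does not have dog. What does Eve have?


From clues:
  Carol → dog
  Bob → cat
By elimination, Eve gets the remaining.

fish


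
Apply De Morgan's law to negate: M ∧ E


De Morgan's law: ¬(P ∧ Q) ≡ ¬P ∨ ¬Q
¬(M ∧ E) = ¬M ∨ ¬E

¬M ∨ ¬E


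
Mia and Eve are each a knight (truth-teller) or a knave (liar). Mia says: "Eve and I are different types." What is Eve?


Mia says: "Eve and I are different types."
Case 1: Mia is a Knight (truth-teller)
  Statement is true → they ARE different → Eve is a Knave
Case 2: Mia is a Knave (liar)
  Statement is false → they are NOT different → Eve is a Knave
In both cases, Eve is a Knave.

Knave


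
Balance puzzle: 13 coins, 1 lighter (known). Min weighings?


Each weighing has 3 outcomes (left heavy / balance / right heavy), so k weighings distinguish at most 3^k cases; splitting into three near-equal groups achieves this.
Need 3^k ≥ 13: 3^2 = 9 < 13 ≤ 3^3 = 27
k = ⌈log₃(13)⌉ = 3

3


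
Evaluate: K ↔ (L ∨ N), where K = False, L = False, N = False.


K = False, L = False, N = False
Step 1: L ∨ N = False OR False = False
Step 2: K ↔ (False): true when both sides have same truth value.
Result: False ↔ False = True

True


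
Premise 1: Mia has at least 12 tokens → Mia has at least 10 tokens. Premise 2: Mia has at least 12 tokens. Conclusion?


Modus ponens: P → Q, P ⊢ Q
P: Mia has at least 12 tokens
Q: Mia has at least 10 tokens
We have P → Q and P is true.
By modus ponens, Q must be true.

Mia has at least 10 tokens


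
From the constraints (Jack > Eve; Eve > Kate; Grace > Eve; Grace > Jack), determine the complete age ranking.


Constraints: Jack > Eve; Eve > Kate; Grace > Eve; Grace > Jack
Method: at each step, the next-highest is the one remaining person who never appears on the smaller side of a constraint between remaining people.
  Step 1: remaining {Eve, Kate, Jack, Grace}; on the smaller side: {Eve, Kate, Jack} → Grace is next (Grace > Eve; Grace > Jack).
  Step 2: remaining {Eve, Kate, Jack}; on the smaller side: {Eve, Kate} → Jack is next (Jack > Eve).
  Step 3: remaining {Eve, Kate}; on the smaller side: {Kate} → Eve is next (Eve > Kate).
  Step 4: only Kate remains → lowest.
Final ranking (highest to lowest):

Grace > Jack > Eve > Kate


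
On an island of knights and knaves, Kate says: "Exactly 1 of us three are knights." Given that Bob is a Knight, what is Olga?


Kate claims exactly 1 knights among Kate, Bob, Olga.
Given: Bob is a Knight.

Case 1: Kate is a Knight (tells truth)
  Then exactly 1 of the three are knights.
  Counting Kate, Bob: 2 knight(s) so far. Need -1 more → impossible.
Case 2: Kate is a Knave (lies)
  Then the count is NOT 1.
  If Olga = Knave, count = 1 = 1 → claim would be true, contradicts lie.
  If Olga = Knight, count = 2 ≠ 1 → lie confirmed ✓

Olga is a Knight.

Knight


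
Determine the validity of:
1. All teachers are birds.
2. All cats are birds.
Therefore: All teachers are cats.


Premise 1: All teachers are birds.
Premise 2: All cats are birds.
Conclusion: All teachers are cats.
Fallacy: undistributed middle. birds is predicate in both.
Counterexample: teachers and cats could be disjoint subsets of birds.

Invalid


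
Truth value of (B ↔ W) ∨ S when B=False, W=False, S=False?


B = False, W = False, S = False
Expression: (B ↔ W) ∨ S
Step 1: B ↔ W = (False iff False) (true when values match) = True
Step 2: (True) ∨ S = True OR False = True

True


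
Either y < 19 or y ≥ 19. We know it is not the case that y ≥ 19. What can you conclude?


Disjunctive syllogism: P ∨ Q, ¬P ⊢ Q
Disjunction: y < 19 ∨ y ≥ 19
We know it is not the case that y ≥ 19.
By disjunctive syllogism, the other disjunct must be true.

y < 19


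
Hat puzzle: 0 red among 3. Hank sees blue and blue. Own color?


Total red = 0, seen red = 0
Own red = 0 - 0 = 0
Hank's hat is blue.

blue


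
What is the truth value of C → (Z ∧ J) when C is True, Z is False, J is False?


C = True, Z = False, J = False
Step 1: Z ∧ J = False AND False = False
Step 2: C → (False): false only when C=True and consequent=False.
Result: False

False


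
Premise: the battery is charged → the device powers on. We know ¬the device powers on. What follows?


Modus tollens: P → Q, ¬Q ⊢ ¬P
P: the battery is charged
Q: the device powers on
We have P → Q and Q is false.
By modus tollens, P must be false.

It is not the case that the battery is charged


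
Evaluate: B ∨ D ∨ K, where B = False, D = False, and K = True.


B = False, D = False, K = True
Step 1: B ∨ D = False OR False = False
Step 2: False ∨ K = False OR True = True
OR is true when at least one operand is true.

True


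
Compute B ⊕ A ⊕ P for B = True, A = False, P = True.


B = True, A = False, P = True
Step 1: B ⊕ A = True XOR False = True
Step 2: True ⊕ P = True XOR True = False
XOR is true when an odd number of operands are true.

False


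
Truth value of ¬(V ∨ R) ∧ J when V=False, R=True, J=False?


V = False, R = True, J = False
Expression: ¬(V ∨ R) ∧ J
Step 1: V ∨ R = False OR True = True
Step 2: ¬(V ∨ R) = NOT True = False
Step 3: (False) ∧ J = False AND False = False

False


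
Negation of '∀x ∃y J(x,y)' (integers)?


Original: ∀x ∃y J(x,y)
Rule: ¬∀→∃, ¬∃→∀, negate predicate.
Negation: ∃x ∀y ¬J(x,y)

∃x ∀y ¬J(x,y)


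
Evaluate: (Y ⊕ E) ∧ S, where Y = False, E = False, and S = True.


Y = False, E = False, S = True
Step 1: Y ⊕ E = False XOR False = False
Step 2: False ∧ S = False AND True = False
XOR true when exactly one of Y,E is true; then AND with S.

False


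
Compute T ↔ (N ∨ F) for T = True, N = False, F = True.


T = True, N = False, F = True
Step 1: N ∨ F = False OR True = True
Step 2: T ↔ (True): true when both sides have same truth value.
Result: True ↔ True = True

True


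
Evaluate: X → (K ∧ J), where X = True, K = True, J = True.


X = True, K = True, J = True
Step 1: K ∧ J = True AND True = True
Step 2: X → (True): false only when X=True and consequent=False.
Result: True

True


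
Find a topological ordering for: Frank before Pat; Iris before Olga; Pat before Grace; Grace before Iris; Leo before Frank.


Constraints: Frank before Pat; Iris before Olga; Pat before Grace; Grace before Iris; Leo before Frank
Method: repeatedly schedule the remaining task that has no remaining task required before it.
  Step 1: remaining {Iris, Olga, Pat, Frank, Leo, Grace}; every task except Leo still has a predecessor pending → schedule Leo.
  Step 2: remaining {Iris, Olga, Pat, Frank, Grace}; every task except Frank still has a predecessor pending → schedule Frank.
  Step 3: remaining {Iris, Olga, Pat, Grace}; every task except Pat still has a predecessor pending → schedule Pat.
  Step 4: remaining {Iris, Olga, Grace}; every task except Grace still has a predecessor pending → schedule Grace.
  Step 5: remaining {Iris, Olga}; every task except Iris still has a predecessor pending → schedule Iris.
  Step 6: only Olga remains → schedule Olga.
Resulting order:

Leo → Frank → Pat → Grace → Iris → Olga


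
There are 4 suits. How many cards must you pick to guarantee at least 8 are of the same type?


Pigeonhole: to guarantee k in one of n categories, need (k-1)×n + 1.
k = 8, n = 4
Minimum = (8-1) × 4 + 1 = 7 × 4 + 1

29


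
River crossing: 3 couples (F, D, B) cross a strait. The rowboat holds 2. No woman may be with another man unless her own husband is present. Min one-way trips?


Label couples F, D, B (H = husband, W = wife).
Counting alone: 6 people, the rowboat carries 2 and someone must bring it back, so each round trip nets at most +1 on the far side until the last crossing → at least 9 trips. The jealousy constraint makes 9 impossible; the shortest valid schedule has 11:
1. WF+WD →  (far: WF,WD; near: HF,HD,HB,WB)
2. WF ←       (far: WD; near: HF,HD,HB,WF,WB)
3. WF+WB →  (far: WF,WD,WB; near: HF,HD,HB)
4. WF ←       (far: WD,WB; near: HF,HD,HB,WF)
5. HD+HB →  (far: HD,WD,HB,WB; near: HF,WF)
6. HD+WD ←  (far: HB,WB; near: HF,WF,HD,WD)
7. HF+HD →  (far: HF,HD,HB,WB; near: WF,WD)
8. WB ←       (far: HF,HD,HB; near: WF,WD,WB)
9. WF+WD →  (far: HF,WF,HD,WD,HB; near: WB)
10. HB ←      (far: HF,WF,HD,WD; near: HB,WB)
11. HB+WB → (far: all six; near: empty)
In every state each wife is either with her husband or with no other man.
Minimum trips = 11

11


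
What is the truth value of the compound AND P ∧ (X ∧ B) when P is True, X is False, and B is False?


P = True, X = False, B = False
Step 1: X ∧ B = False AND False = False
Step 2: P ∧ False = True AND False = False
AND is true only when ALL operands are true.

False


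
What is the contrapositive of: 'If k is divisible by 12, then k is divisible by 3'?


Original: If k is divisible by 12, then k is divisible by 3
Contrapositive: If ¬Q, then ¬P
Negate Q: not (k is divisible by 3)
Negate P: not (k is divisible by 12)

If not (k is divisible by 3), then not (k is divisible by 12).


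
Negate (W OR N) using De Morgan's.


De Morgan's law: ¬(P ∨ Q) ≡ ¬P ∧ ¬Q
¬(W ∨ N) = ¬W ∧ ¬N

¬W ∧ ¬N


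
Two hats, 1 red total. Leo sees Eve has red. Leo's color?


Total red = 1, Eve = red
Red accounted for: 1
Remaining for Leo: 0
Leo's hat is blue.

blue


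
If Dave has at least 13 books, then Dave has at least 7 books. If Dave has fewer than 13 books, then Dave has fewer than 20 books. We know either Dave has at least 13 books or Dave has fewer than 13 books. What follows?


Constructive dilemma: (P → Q) ∧ (R → S), P ∨ R ⊢ Q ∨ S
Premise 1: Dave has at least 13 books → Dave has at least 7 books
Premise 2: Dave has fewer than 13 books → Dave has fewer than 20 books
Premise 3: Dave has at least 13 books ∨ Dave has fewer than 13 books
Case 1: Assuming Dave has at least 13 books, then by Premise 1, Dave has at least 7 books.
Case 2: Assuming Dave has fewer than 13 books, then by Premise 2, Dave has fewer than 20 books.
Since one of Dave has at least 13 books or Dave has fewer than 13 books must hold, we get Dave has at least 7 books or Dave has fewer than 20 books.

Dave has at least 7 books or Dave has fewer than 20 books.


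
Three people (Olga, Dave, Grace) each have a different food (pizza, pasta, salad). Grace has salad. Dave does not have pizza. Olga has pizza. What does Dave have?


From clues:
  Grace → salad
  Olga → pizza
By elimination, Dave gets the remaining.

pasta


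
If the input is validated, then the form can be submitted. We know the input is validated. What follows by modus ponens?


Modus ponens: P → Q, P ⊢ Q
P: the input is validated
Q: the form can be submitted
We have P → Q and P is true.
By modus ponens, Q must be true.

The form can be submitted


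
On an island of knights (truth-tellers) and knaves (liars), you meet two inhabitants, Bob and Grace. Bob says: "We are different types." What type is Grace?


Bob says: "We are different types."
Case 1: Bob is a Knight (truth-teller)
  Statement is true → they ARE different → Grace is a Knave
Case 2: Bob is a Knave (liar)
  Statement is false → they are NOT different → Grace is a Knave
In both cases, Grace is a Knave.

Knave


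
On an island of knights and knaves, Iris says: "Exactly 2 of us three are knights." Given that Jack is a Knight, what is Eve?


Iris claims exactly 2 knights among Iris, Jack, Eve.
Given: Jack is a Knight.

Case 1: Iris is a Knight (tells truth)
  Then exactly 2 of the three are knights.
  Counting Iris, Jack: 2 knight(s) so far. Need 0 more → Eve = Knave.
Case 2: Iris is a Knave (lies)
  Then the count is NOT 2.
  If Eve = Knight, count = 2 = 2 → claim would be true, contradicts lie.
  If Eve = Knave, count = 1 ≠ 2 → lie confirmed ✓

Eve is a Knave.

Knave


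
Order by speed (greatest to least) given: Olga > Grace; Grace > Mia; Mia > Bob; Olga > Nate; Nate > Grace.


Constraints: Olga > Grace; Grace > Mia; Mia > Bob; Olga > Nate; Nate > Grace
Method: at each step, the next-highest is the one remaining person who never appears on the smaller side of a constraint between remaining people.
  Step 1: remaining {Nate, Olga, Bob, Grace, Mia}; on the smaller side: {Nate, Bob, Grace, Mia} → Olga is next (Olga > Grace; Olga > Nate).
  Step 2: remaining {Nate, Bob, Grace, Mia}; on the smaller side: {Bob, Grace, Mia} → Nate is next (Nate > Grace).
  Step 3: remaining {Bob, Grace, Mia}; on the smaller side: {Bob, Mia} → Grace is next (Grace > Mia).
  Step 4: remaining {Bob, Mia}; on the smaller side: {Bob} → Mia is next (Mia > Bob).
  Step 5: only Bob remains → lowest.
Final ranking (highest to lowest):

Olga > Nate > Grace > Mia > Bob


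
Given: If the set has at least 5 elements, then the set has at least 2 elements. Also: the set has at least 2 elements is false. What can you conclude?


Modus tollens: P → Q, ¬Q ⊢ ¬P
P: the set has at least 5 elements
Q: the set has at least 2 elements
We have P → Q and Q is false.
By modus tollens, P must be false.

It is not the case that the set has at least 5 elements


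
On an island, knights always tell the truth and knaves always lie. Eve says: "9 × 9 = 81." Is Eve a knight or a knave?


Statement: "9 × 9 = 81."
Actual: 9 × 9 = 81
Claimed: 81
Statement is TRUE → Eve tells the truth → Knight

Knight


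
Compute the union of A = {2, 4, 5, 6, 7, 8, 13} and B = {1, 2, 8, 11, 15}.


A = {2, 4, 5, 6, 7, 8, 13}
B = {1, 2, 8, 11, 15}
Operation: union
All elements combined: 1, 2, 4, 5, 6, 7, 8, 11, 13, 15

{1, 2, 4, 5, 6, 7, 8, 11, 13, 15}


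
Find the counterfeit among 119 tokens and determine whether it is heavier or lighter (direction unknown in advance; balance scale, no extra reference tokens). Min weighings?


Let n = 119. 238 possibilities (n tokens × lighter/heavier); each weighing has 3 outcomes.
Bound for k weighings: say the first weighing puts j tokens on each pan. If it tips, the 2j weighed tokens remain suspects (each with a known direction) and k-1 weighings give 3^(k-1) outcomes; 3^(k-1) is odd, so 2j ≤ 3^(k-1) - 1. If it balances, the n - 2j unweighed tokens remain with direction unknown: 2(n - 2j) ≤ 3^(k-1) - 1 by the same parity argument. Adding, n ≤ (3^(k-1) - 1) + (3^(k-1) - 1)/2 = (3^k - 3)/2, and the classical three-group strategy achieves this (3 tokens in 2 weighings, 12 in 3, 39 in 4, 120 in 5).
So we need the smallest k with (3^k - 3)/2 ≥ 119.
k = 4: (3^4 - 3)/2 = 39 < 119 ✗
k = 5: (3^5 - 3)/2 = 120 ≥ 119 ✓

5


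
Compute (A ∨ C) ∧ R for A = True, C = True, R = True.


A = True, C = True, R = True
Step 1: A ∨ C = True OR True = True
Step 2: True ∧ R = True AND True = True
OR is true when at least one operand is true; AND requires both.

True


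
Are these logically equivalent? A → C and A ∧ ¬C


Expression 1: A → C
Expression 2: A ∧ ¬C
Truth table (A C | Expr1 Expr2):
  T T |   T     F   ← differ
  T F |   F     T   ← differ
  F T |   T     F   ← differ
  F F |   T     F   ← differ
Counterexample: A=T, C=T gives Expr1 = T but Expr2 = F, so the expressions are NOT logically equivalent.

No


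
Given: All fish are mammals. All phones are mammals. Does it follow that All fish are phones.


Premise 1: All fish are mammals.
Premise 2: All phones are mammals.
Conclusion: All fish are phones.
Fallacy: undistributed middle. mammals is predicate in both.
Counterexample: fish and phones could be disjoint subsets of mammals.

Invalid


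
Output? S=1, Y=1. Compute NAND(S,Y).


S AND Y = 1
NOT(1) = 0

0


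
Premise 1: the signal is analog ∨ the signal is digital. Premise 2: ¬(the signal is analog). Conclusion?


Disjunctive syllogism: P ∨ Q, ¬P ⊢ Q
Disjunction: the signal is analog ∨ the signal is digital
We know it is not the case that the signal is analog.
By disjunctive syllogism, the other disjunct must be true.

The signal is digital


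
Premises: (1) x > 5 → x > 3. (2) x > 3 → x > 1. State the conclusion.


Hypothetical syllogism: P → Q, Q → R ⊢ P → R
Premise 1: x > 5 → x > 3
Premise 2: x > 3 → x > 1
Chain the implications: the middle term (x > 3) links the two.
Conclusion: If x > 5, then x > 1.

If x > 5, then x > 1.


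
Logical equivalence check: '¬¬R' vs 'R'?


Expression 1: ¬¬R
Expression 2: R
Truth table (R | Expr1 Expr2):
  T |   T     T
  F |   F     F
All 2 rows agree, so the expressions are logically equivalent.

Yes


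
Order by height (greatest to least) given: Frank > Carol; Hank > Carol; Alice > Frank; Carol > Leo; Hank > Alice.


Constraints: Frank > Carol; Hank > Carol; Alice > Frank; Carol > Leo; Hank > Alice
Method: at each step, the next-highest is the one remaining person who never appears on the smaller side of a constraint between remaining people.
  Step 1: remaining {Alice, Hank, Frank, Leo, Carol}; on the smaller side: {Alice, Frank, Leo, Carol} → Hank is next (Hank > Carol; Hank > Alice).
  Step 2: remaining {Alice, Frank, Leo, Carol}; on the smaller side: {Frank, Leo, Carol} → Alice is next (Alice > Frank).
  Step 3: remaining {Frank, Leo, Carol}; on the smaller side: {Leo, Carol} → Frank is next (Frank > Carol).
  Step 4: remaining {Leo, Carol}; on the smaller side: {Leo} → Carol is next (Carol > Leo).
  Step 5: only Leo remains → lowest.
Final ranking (highest to lowest):

Hank > Alice > Frank > Carol > Leo


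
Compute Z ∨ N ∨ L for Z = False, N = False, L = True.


Z = False, N = False, L = True
Step 1: Z ∨ N = False OR False = False
Step 2: False ∨ L = False OR True = True
OR is true when at least one operand is true.

True


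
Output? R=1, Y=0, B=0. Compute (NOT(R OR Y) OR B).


R OR Y = 1
NOT(1) = 0
0 OR 0 = 0

0


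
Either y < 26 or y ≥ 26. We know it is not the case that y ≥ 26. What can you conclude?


Disjunctive syllogism: P ∨ Q, ¬P ⊢ Q
Disjunction: y < 26 ∨ y ≥ 26
We know it is not the case that y ≥ 26.
By disjunctive syllogism, the other disjunct must be true.

y < 26


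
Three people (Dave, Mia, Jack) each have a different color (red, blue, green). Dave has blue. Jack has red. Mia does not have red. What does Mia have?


From clues:
  Jack → red
  Dave → blue
By elimination, Mia gets the remaining.

green


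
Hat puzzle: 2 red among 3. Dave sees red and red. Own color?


Total red = 2, seen red = 2
Own red = 2 - 2 = 0
Dave's hat is blue.

blue


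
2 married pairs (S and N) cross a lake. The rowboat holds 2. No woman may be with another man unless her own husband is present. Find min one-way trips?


Label couples S and N.
1. WS+WN → (far: WS,WN; near: HS,HN)
2. WS ←   (far: WN; near: HS,HN,WS)
3. HS+HN → (far: HS,HN,WN; near: WS)
4. HS ←   (far: HN,WN; near: HS,WS)  — HS returns, since WS is alone on near bank
5. HS+WS → (far: all four; near: empty)
Every state respects the constraint.
Minimum trips = 5

5


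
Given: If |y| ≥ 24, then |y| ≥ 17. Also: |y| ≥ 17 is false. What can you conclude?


Modus tollens: P → Q, ¬Q ⊢ ¬P
P: |y| ≥ 24
Q: |y| ≥ 17
We have P → Q and Q is false.
By modus tollens, P must be false.

It is not the case that |y| ≥ 24


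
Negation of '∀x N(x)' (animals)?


Original: ∀x N(x)
Rule: ¬∀→∃, ¬∃→∀, negate predicate.
Negation: ∃x ¬N(x)

∃x ¬N(x)


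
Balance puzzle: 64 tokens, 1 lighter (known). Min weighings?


Each weighing has 3 outcomes (left heavy / balance / right heavy), so k weighings distinguish at most 3^k cases; splitting into three near-equal groups achieves this.
Need 3^k ≥ 64: 3^3 = 27 < 64 ≤ 3^4 = 81
k = ⌈log₃(64)⌉ = 4

4


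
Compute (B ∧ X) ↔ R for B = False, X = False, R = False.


B = False, X = False, R = False
Step 1: B ∧ X = False AND False = False
Step 2: (False) ↔ R: true when both sides have same truth value.
Result: False ↔ False = True

True


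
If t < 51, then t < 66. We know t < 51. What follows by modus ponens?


Modus ponens: P → Q, P ⊢ Q
P: t < 51
Q: t < 66
We have P → Q and P is true.
By modus ponens, Q must be true.

t < 66


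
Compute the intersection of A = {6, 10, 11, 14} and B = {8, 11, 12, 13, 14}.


A = {6, 10, 11, 14}
B = {8, 11, 12, 13, 14}
Operation: intersection
Elements in both: 11, 14

{11, 14}


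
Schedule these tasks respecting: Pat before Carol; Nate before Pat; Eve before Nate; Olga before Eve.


Constraints: Pat before Carol; Nate before Pat; Eve before Nate; Olga before Eve
Method: repeatedly schedule the remaining task that has no remaining task required before it.
  Step 1: remaining {Carol, Nate, Eve, Olga, Pat}; every task except Olga still has a predecessor pending → schedule Olga.
  Step 2: remaining {Carol, Nate, Eve, Pat}; every task except Eve still has a predecessor pending → schedule Eve.
  Step 3: remaining {Carol, Nate, Pat}; every task except Nate still has a predecessor pending → schedule Nate.
  Step 4: remaining {Carol, Pat}; every task except Pat still has a predecessor pending → schedule Pat.
  Step 5: only Carol remains → schedule Carol.
Resulting order:

Olga → Eve → Nate → Pat → Carol
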